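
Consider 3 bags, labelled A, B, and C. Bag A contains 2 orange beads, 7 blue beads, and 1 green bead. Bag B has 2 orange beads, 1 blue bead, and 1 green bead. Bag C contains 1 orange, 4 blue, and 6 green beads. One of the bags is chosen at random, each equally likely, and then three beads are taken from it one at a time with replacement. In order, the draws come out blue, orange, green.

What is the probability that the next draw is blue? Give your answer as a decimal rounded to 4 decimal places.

Under each hypothesis, the probability of the observed sequence is: P(data | bag A) = (7/10)(2/10)(1/10) = 0.014; P(data | bag B) = (1/4)(2/4)(1/4) = 0.03125; P(data | bag C) = (4/11)(1/11)(6/11) = 0.018032.
The prior-weighted likelihoods are 1/3 · 0.014 = 0.0046667, 1/3 · 0.03125 = 0.010417, 1/3 · 0.018032 = 0.0060105; summing to 0.021094.
Normalising, the posterior is P(bag A | data) = 0.22123, P(bag B | data) = 0.49382, P(bag C | data) = 0.28494.
Averaging over the posterior, P(blue next | data) = (7/10)(0.22123) + (1/4)(0.49382) + (4/11)(0.28494) = 0.38193.

0.3819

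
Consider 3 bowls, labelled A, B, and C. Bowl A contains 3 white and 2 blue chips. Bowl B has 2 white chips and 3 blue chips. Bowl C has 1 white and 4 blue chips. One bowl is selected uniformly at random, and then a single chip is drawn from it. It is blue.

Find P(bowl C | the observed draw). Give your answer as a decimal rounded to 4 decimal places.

0.4444

Under each hypothesis, the probability of this draw is: P(data | bowl A) = (2/5) = 2/5; P(data | bowl B) = (3/5) = 3/5; P(data | bowl C) = (4/5) = 4/5.
The prior-weighted likelihoods are 1/3 · 2/5 = 2/15, 1/3 · 3/5 = 1/5, 1/3 · 4/5 = 4/15; with total 3/5.
Therefore the posterior P(bowl C | data) = (4/15) / (3/5) = 4/9.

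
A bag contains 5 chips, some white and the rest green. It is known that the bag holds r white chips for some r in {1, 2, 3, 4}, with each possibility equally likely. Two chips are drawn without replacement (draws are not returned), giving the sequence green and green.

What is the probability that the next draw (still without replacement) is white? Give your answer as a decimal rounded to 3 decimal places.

0.500

For each hypothesis, P(data | H) works out to: P(data | r = 1) = (4/5)(3/4) = 3/5; P(data | r = 2) = (3/5)(2/4) = 3/10; P(data | r = 3) = (2/5)(1/4) = 1/10; P(data | r = 4) = (1/5)(0/4) = 0.
Weighting by the prior gives 1/4 · 3/5 = 3/20, 1/4 · 3/10 = 3/40, 1/4 · 1/10 = 1/40, 1/4 · 0 = 0; summing to 1/4.
Dividing through by the total gives posterior P(r = 1 | data) = 3/5, P(r = 2 | data) = 3/10, P(r = 3 | data) = 1/10, P(r = 4 | data) = 0.
The predictive probability is P(white next | data) = (1/3)(3/5) + (2/3)(3/10) + (1)(1/10) = 1/2.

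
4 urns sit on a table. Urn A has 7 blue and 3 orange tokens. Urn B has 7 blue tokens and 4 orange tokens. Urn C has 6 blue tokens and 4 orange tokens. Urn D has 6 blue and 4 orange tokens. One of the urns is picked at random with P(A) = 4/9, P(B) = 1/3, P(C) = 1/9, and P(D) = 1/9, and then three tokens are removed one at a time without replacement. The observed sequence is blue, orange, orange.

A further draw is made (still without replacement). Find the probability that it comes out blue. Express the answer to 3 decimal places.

0.776

The likelihood of the observed sequence under each hypothesis: P(data | urn A) = (7/10)(3/9)(2/8) = 0.058333; P(data | urn B) = (7/11)(4/10)(3/9) = 0.084848; P(data | urn C) = (6/10)(4/9)(3/8) = 0.1; P(data | urn D) = (6/10)(4/9)(3/8) = 0.1.
The prior-weighted likelihoods are 4/9 · 0.058333 = 0.025926, 1/3 · 0.084848 = 0.028283, 1/9 · 0.1 = 0.011111, 1/9 · 0.1 = 0.011111; these sum to 0.076431.
Dividing through by the total gives posterior P(urn A | data) = 0.33921, P(urn B | data) = 0.37004, P(urn C | data) = 0.14537, P(urn D | data) = 0.14537.
So P(blue next | data) = Σ P(blue next | H) P(H | data) = (6/7)(0.33921) + (3/4)(0.37004) + (5/7)(0.14537) + (5/7)(0.14537) = 0.77596.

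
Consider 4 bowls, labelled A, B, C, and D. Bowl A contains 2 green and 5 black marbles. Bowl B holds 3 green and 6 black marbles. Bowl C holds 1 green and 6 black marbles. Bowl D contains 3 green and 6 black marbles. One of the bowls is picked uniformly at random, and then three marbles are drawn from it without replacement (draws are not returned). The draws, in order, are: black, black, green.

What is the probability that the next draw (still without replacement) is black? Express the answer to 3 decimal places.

0.759

Compute the likelihood of the observed sequence for each case: P(data | bowl A) = (5/7)(4/6)(2/5) = 4/21; P(data | bowl B) = (6/9)(5/8)(3/7) = 5/28; P(data | bowl C) = (6/7)(5/6)(1/5) = 1/7; P(data | bowl D) = (6/9)(5/8)(3/7) = 5/28.
Multiplying each by its prior: 1/4 · 4/21 = 1/21, 1/4 · 5/28 = 5/112, 1/4 · 1/7 = 1/28, 1/4 · 5/28 = 5/112; summing to 29/168.
Normalising, the posterior is P(bowl A | data) = 8/29, P(bowl B | data) = 15/58, P(bowl C | data) = 6/29, P(bowl D | data) = 15/58.
So P(black next | data) = Σ P(black next | H) P(H | data) = (3/4)(8/29) + (2/3)(15/58) + (1)(6/29) + (2/3)(15/58) = 22/29.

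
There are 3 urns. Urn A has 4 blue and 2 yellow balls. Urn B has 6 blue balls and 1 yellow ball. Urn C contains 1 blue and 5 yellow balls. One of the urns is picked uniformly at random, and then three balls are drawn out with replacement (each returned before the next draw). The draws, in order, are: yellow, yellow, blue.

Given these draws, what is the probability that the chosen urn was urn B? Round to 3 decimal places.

0.084

The likelihood of the observed sequence under each hypothesis: P(data | urn A) = (2/6)(2/6)(4/6) = 0.074074; P(data | urn B) = (1/7)(1/7)(6/7) = 0.017493; P(data | urn C) = (5/6)(5/6)(1/6) = 0.11574.
Multiplying each by its prior: 1/3 · 0.074074 = 0.024691, 1/3 · 0.017493 = 0.0058309, 1/3 · 0.11574 = 0.03858; summing to 0.069103.
Hence P(urn B | data) = (0.0058309) / (0.069103) = 0.08438.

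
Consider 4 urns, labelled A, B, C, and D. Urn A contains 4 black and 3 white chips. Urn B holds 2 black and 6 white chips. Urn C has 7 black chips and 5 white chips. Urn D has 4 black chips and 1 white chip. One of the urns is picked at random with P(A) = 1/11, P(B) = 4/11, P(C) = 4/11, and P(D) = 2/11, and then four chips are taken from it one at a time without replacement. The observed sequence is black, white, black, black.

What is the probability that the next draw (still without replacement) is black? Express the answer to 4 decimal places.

0.7213

For each hypothesis, P(data | H) works out to: P(data | urn A) = (4/7)(3/6)(3/5)(2/4) = 0.085714; P(data | urn B) = (2/8)(6/7)(1/6)(0/5) = 0; P(data | urn C) = (7/12)(5/11)(6/10)(5/9) = 0.088384; P(data | urn D) = (4/5)(1/4)(3/3)(2/2) = 0.2.
Multiplying each by its prior: 1/11 · 0.085714 = 0.0077922, 4/11 · 0 = 0, 4/11 · 0.088384 = 0.03214, 2/11 · 0.2 = 0.036364; with total 0.076295.
The posterior is then P(urn A | data) = 0.10213, P(urn B | data) = 0, P(urn C | data) = 0.42125, P(urn D | data) = 0.47662.
Averaging over the posterior, P(black next | data) = (1/3)(0.10213) + (1/2)(0.42125) + (1)(0.47662) = 0.72129.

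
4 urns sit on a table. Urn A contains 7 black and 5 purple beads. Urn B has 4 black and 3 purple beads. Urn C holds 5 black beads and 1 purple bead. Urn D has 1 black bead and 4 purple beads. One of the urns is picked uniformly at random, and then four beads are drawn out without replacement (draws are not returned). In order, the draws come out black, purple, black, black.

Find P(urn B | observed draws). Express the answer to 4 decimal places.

Compute the likelihood of the observed sequence for each case: P(data | urn A) = (7/12)(5/11)(6/10)(5/9) = 0.088384; P(data | urn B) = (4/7)(3/6)(3/5)(2/4) = 0.085714; P(data | urn C) = (5/6)(1/5)(4/4)(3/3) = 0.16667; P(data | urn D) = (1/5)(4/4)(0/3) = 0.
Multiplying each by its prior: 1/4 · 0.088384 = 0.022096, 1/4 · 0.085714 = 0.021429, 1/4 · 0.16667 = 0.041667, 1/4 · 0 = 0; with total 0.085191.
Hence P(urn B | data) = (0.021429) / (0.085191) = 0.25154.

0.2515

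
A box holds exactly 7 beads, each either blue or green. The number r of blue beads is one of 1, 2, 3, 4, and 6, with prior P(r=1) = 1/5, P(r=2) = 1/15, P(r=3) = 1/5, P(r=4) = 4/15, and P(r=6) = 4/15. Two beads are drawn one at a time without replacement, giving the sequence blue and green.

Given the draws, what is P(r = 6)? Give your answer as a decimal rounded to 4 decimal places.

For each hypothesis, P(data | H) works out to: P(data | r = 1) = (1/7)(6/6) = 1/7; P(data | r = 2) = (2/7)(5/6) = 5/21; P(data | r = 3) = (3/7)(4/6) = 2/7; P(data | r = 4) = (4/7)(3/6) = 2/7; P(data | r = 6) = (6/7)(1/6) = 1/7.
Weighting by the prior gives 1/5 · 1/7 = 1/35, 1/15 · 5/21 = 1/63, 1/5 · 2/7 = 2/35, 4/15 · 2/7 = 8/105, 4/15 · 1/7 = 4/105; with total 68/315.
By Bayes' rule, P(r = 6 | data) = (4/105) / (68/315) = 3/17.

0.1765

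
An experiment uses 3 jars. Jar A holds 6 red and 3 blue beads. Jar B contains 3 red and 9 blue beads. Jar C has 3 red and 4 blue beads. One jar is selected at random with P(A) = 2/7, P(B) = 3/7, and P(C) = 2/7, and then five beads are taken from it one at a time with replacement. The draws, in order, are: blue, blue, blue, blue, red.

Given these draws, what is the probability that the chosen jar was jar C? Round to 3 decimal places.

Under each hypothesis, the probability of the observed sequence is: P(data | jar A) = (3/9)(3/9)(3/9)(3/9)(6/9) = 0.0082305; P(data | jar B) = (9/12)(9/12)(9/12)(9/12)(3/12) = 0.079102; P(data | jar C) = (4/7)(4/7)(4/7)(4/7)(3/7) = 0.045695.
The prior-weighted likelihoods are 2/7 · 0.0082305 = 0.0023516, 3/7 · 0.079102 = 0.033901, 2/7 · 0.045695 = 0.013056; these sum to 0.049308.
Hence P(jar C | data) = (0.013056) / (0.049308) = 0.26478.

0.265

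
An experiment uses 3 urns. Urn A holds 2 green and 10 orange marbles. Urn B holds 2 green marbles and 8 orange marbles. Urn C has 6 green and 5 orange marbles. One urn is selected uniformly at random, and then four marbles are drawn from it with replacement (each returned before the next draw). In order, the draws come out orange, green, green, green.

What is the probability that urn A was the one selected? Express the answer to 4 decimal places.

The likelihood of the observed sequence under each hypothesis: P(data | urn A) = (10/12)(2/12)(2/12)(2/12) = 0.003858; P(data | urn B) = (8/10)(2/10)(2/10)(2/10) = 0.0064; P(data | urn C) = (5/11)(6/11)(6/11)(6/11) = 0.073765.
The prior-weighted likelihoods are 1/3 · 0.003858 = 0.001286, 1/3 · 0.0064 = 0.0021333, 1/3 · 0.073765 = 0.024588; with total 0.028008.
Therefore the posterior P(urn A | data) = (0.001286) / (0.028008) = 0.045916.

0.0459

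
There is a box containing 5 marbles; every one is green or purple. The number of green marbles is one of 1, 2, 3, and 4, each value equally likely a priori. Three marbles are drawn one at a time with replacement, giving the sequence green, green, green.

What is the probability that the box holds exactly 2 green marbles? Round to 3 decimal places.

0.080

Under each hypothesis, the probability of the observed sequence is: P(data | r = 1) = (1/5)(1/5)(1/5) = 1/125; P(data | r = 2) = (2/5)(2/5)(2/5) = 8/125; P(data | r = 3) = (3/5)(3/5)(3/5) = 27/125; P(data | r = 4) = (4/5)(4/5)(4/5) = 64/125.
Weighting by the prior gives 1/4 · 1/125 = 1/500, 1/4 · 8/125 = 2/125, 1/4 · 27/125 = 27/500, 1/4 · 64/125 = 16/125; these sum to 1/5.
So P(r = 2 | data) = (2/125) / (1/5) = 2/25.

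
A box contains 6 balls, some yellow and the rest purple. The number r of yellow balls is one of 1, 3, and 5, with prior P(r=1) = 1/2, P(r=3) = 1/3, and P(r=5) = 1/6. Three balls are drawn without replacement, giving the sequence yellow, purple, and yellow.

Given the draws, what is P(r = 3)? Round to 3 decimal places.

The likelihood of the observed sequence under each hypothesis: P(data | r = 1) = (1/6)(5/5)(0/4) = 0; P(data | r = 3) = (3/6)(3/5)(2/4) = 3/20; P(data | r = 5) = (5/6)(1/5)(4/4) = 1/6.
Multiplying each by its prior: 1/2 · 0 = 0, 1/3 · 3/20 = 1/20, 1/6 · 1/6 = 1/36; summing to 7/90.
So P(r = 3 | data) = (1/20) / (7/90) = 9/14.

0.643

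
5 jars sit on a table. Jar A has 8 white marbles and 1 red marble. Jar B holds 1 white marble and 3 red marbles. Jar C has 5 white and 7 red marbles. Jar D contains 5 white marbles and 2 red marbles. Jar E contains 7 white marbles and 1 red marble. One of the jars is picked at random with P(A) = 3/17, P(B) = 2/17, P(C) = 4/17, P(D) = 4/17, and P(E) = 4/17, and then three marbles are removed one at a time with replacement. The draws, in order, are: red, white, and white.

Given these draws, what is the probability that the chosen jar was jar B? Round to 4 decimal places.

0.0542

Under each hypothesis, the probability of the observed sequence is: P(data | jar A) = (1/9)(8/9)(8/9) = 0.087791; P(data | jar B) = (3/4)(1/4)(1/4) = 0.046875; P(data | jar C) = (7/12)(5/12)(5/12) = 0.10127; P(data | jar D) = (2/7)(5/7)(5/7) = 0.14577; P(data | jar E) = (1/8)(7/8)(7/8) = 0.095703.
Weighting by the prior gives 3/17 · 0.087791 = 0.015493, 2/17 · 0.046875 = 0.0055147, 4/17 · 0.10127 = 0.023829, 4/17 · 0.14577 = 0.034299, 4/17 · 0.095703 = 0.022518; these sum to 0.10165.
Hence P(jar B | data) = (0.0055147) / (0.10165) = 0.05425.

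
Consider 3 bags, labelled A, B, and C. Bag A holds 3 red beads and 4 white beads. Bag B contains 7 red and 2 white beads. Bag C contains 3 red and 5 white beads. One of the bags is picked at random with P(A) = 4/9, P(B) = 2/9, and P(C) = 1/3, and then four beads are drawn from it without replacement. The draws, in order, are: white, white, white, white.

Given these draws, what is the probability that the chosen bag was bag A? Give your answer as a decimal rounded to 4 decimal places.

The likelihood of the observed sequence under each hypothesis: P(data | bag A) = (4/7)(3/6)(2/5)(1/4) = 1/35; P(data | bag B) = (2/9)(1/8)(0/7) = 0; P(data | bag C) = (5/8)(4/7)(3/6)(2/5) = 1/14.
Multiplying each by its prior: 4/9 · 1/35 = 4/315, 2/9 · 0 = 0, 1/3 · 1/14 = 1/42; with total 23/630.
Therefore the posterior P(bag A | data) = (4/315) / (23/630) = 8/23.

0.3478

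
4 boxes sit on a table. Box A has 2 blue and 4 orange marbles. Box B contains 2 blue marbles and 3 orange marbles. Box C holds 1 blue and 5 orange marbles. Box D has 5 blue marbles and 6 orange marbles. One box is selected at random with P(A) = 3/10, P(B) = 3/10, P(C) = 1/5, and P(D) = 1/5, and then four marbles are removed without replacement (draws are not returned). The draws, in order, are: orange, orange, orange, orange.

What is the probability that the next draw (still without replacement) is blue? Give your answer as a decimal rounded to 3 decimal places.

0.625

For each hypothesis, P(data | H) works out to: P(data | box A) = (4/6)(3/5)(2/4)(1/3) = 1/15; P(data | box B) = (3/5)(2/4)(1/3)(0/2) = 0; P(data | box C) = (5/6)(4/5)(3/4)(2/3) = 1/3; P(data | box D) = (6/11)(5/10)(4/9)(3/8) = 1/22.
Multiplying each by its prior: 3/10 · 1/15 = 1/50, 3/10 · 0 = 0, 1/5 · 1/3 = 1/15, 1/5 · 1/22 = 1/110; these sum to 79/825.
The posterior is then P(box A | data) = 0.20886, P(box B | data) = 0, P(box C | data) = 0.6962, P(box D | data) = 0.094937.
The predictive probability is P(blue next | data) = (1)(0.20886) + (1/2)(0.6962) + (5/7)(0.094937) = 0.62477.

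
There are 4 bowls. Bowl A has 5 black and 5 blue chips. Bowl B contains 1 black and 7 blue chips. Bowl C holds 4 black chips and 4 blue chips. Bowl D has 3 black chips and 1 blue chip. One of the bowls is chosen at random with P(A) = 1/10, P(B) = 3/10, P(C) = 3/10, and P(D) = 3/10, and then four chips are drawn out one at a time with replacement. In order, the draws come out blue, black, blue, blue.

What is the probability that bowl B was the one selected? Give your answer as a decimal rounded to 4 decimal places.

The likelihood of the observed sequence under each hypothesis: P(data | bowl A) = (5/10)(5/10)(5/10)(5/10) = 0.0625; P(data | bowl B) = (7/8)(1/8)(7/8)(7/8) = 0.08374; P(data | bowl C) = (4/8)(4/8)(4/8)(4/8) = 0.0625; P(data | bowl D) = (1/4)(3/4)(1/4)(1/4) = 0.011719.
Weighting by the prior gives 1/10 · 0.0625 = 0.00625, 3/10 · 0.08374 = 0.025122, 3/10 · 0.0625 = 0.01875, 3/10 · 0.011719 = 0.0035156; these sum to 0.053638.
By Bayes' rule, P(bowl B | data) = (0.025122) / (0.053638) = 0.46837.

0.4684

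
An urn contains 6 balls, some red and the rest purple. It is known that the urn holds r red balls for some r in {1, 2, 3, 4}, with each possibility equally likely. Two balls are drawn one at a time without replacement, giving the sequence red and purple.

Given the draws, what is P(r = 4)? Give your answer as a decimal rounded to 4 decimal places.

For each hypothesis, P(data | H) works out to: P(data | r = 1) = (1/6)(5/5) = 1/6; P(data | r = 2) = (2/6)(4/5) = 4/15; P(data | r = 3) = (3/6)(3/5) = 3/10; P(data | r = 4) = (4/6)(2/5) = 4/15.
Multiplying each by its prior: 1/4 · 1/6 = 1/24, 1/4 · 4/15 = 1/15, 1/4 · 3/10 = 3/40, 1/4 · 4/15 = 1/15; summing to 1/4.
So P(r = 4 | data) = (1/15) / (1/4) = 4/15.

0.2667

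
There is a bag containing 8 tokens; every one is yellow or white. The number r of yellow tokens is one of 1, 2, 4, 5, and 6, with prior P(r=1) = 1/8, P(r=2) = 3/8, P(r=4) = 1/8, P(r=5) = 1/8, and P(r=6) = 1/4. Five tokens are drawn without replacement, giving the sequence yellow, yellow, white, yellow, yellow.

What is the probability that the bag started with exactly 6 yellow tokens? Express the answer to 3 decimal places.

For each hypothesis, P(data | H) works out to: P(data | r = 1) = (1/8)(0/7) = 0; P(data | r = 2) = (2/8)(1/7)(6/6)(0/5) = 0; P(data | r = 4) = (4/8)(3/7)(4/6)(2/5)(1/4) = 0.014286; P(data | r = 5) = (5/8)(4/7)(3/6)(3/5)(2/4) = 0.053571; P(data | r = 6) = (6/8)(5/7)(2/6)(4/5)(3/4) = 0.10714.
The prior-weighted likelihoods are 1/8 · 0 = 0, 3/8 · 0 = 0, 1/8 · 0.014286 = 0.0017857, 1/8 · 0.053571 = 0.0066964, 1/4 · 0.10714 = 0.026786; summing to 0.035268.
By Bayes' rule, P(r = 6 | data) = (0.026786) / (0.035268) = 0.75949.

0.759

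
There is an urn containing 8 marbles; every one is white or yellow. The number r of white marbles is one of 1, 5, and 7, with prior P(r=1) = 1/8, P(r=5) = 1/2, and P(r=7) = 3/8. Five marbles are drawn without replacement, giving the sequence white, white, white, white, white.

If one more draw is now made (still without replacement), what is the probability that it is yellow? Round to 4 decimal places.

0.3731

For each hypothesis, P(data | H) works out to: P(data | r = 1) = (1/8)(0/7) = 0; P(data | r = 5) = (5/8)(4/7)(3/6)(2/5)(1/4) = 1/56; P(data | r = 7) = (7/8)(6/7)(5/6)(4/5)(3/4) = 3/8.
The prior-weighted likelihoods are 1/8 · 0 = 0, 1/2 · 1/56 = 1/112, 3/8 · 3/8 = 9/64; these sum to 67/448.
Normalising, the posterior is P(r = 1 | data) = 0, P(r = 5 | data) = 4/67, P(r = 7 | data) = 63/67.
The predictive probability is P(yellow next | data) = (1)(4/67) + (1/3)(63/67) = 25/67.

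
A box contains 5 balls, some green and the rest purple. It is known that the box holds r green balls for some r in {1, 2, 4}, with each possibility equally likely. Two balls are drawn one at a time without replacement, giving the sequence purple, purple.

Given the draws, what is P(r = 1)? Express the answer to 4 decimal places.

For each hypothesis, P(data | H) works out to: P(data | r = 1) = (4/5)(3/4) = 3/5; P(data | r = 2) = (3/5)(2/4) = 3/10; P(data | r = 4) = (1/5)(0/4) = 0.
Weighting by the prior gives 1/3 · 3/5 = 1/5, 1/3 · 3/10 = 1/10, 1/3 · 0 = 0; with total 3/10.
Hence P(r = 1 | data) = (1/5) / (3/10) = 2/3.

0.6667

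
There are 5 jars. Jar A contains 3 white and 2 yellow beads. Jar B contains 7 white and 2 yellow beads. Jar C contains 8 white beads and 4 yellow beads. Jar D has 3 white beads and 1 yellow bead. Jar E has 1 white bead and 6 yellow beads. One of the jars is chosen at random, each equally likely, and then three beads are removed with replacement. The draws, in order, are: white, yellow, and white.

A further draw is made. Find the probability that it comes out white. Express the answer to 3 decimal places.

0.680

Under each hypothesis, the probability of the observed sequence is: P(data | jar A) = (3/5)(2/5)(3/5) = 0.144; P(data | jar B) = (7/9)(2/9)(7/9) = 0.13443; P(data | jar C) = (8/12)(4/12)(8/12) = 0.14815; P(data | jar D) = (3/4)(1/4)(3/4) = 0.14062; P(data | jar E) = (1/7)(6/7)(1/7) = 0.017493.
Multiplying each by its prior: 1/5 · 0.144 = 0.0288, 1/5 · 0.13443 = 0.026886, 1/5 · 0.14815 = 0.02963, 1/5 · 0.14062 = 0.028125, 1/5 · 0.017493 = 0.0034985; with total 0.11694.
Normalising, the posterior is P(jar A | data) = 0.24628, P(jar B | data) = 0.22992, P(jar C | data) = 0.25338, P(jar D | data) = 0.24051, P(jar E | data) = 0.029918.
So P(white next | data) = Σ P(white next | H) P(H | data) = (3/5)(0.24628) + (7/9)(0.22992) + (2/3)(0.25338) + (3/4)(0.24051) + (1/7)(0.029918) = 0.68017.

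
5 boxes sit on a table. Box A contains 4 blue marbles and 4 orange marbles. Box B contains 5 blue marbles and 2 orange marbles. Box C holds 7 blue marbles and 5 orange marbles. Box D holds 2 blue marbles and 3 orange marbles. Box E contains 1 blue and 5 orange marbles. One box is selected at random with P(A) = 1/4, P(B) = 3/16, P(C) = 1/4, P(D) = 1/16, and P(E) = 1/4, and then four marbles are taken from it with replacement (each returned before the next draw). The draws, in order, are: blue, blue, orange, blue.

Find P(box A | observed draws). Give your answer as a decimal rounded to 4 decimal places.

Compute the likelihood of the observed sequence for each case: P(data | box A) = (4/8)(4/8)(4/8)(4/8) = 0.0625; P(data | box B) = (5/7)(5/7)(2/7)(5/7) = 0.10412; P(data | box C) = (7/12)(7/12)(5/12)(7/12) = 0.082706; P(data | box D) = (2/5)(2/5)(3/5)(2/5) = 0.0384; P(data | box E) = (1/6)(1/6)(5/6)(1/6) = 0.003858.
Weighting by the prior gives 1/4 · 0.0625 = 0.015625, 3/16 · 0.10412 = 0.019523, 1/4 · 0.082706 = 0.020677, 1/16 · 0.0384 = 0.0024, 1/4 · 0.003858 = 0.00096451; summing to 0.059189.
Hence P(box A | data) = (0.015625) / (0.059189) = 0.26398.

0.2640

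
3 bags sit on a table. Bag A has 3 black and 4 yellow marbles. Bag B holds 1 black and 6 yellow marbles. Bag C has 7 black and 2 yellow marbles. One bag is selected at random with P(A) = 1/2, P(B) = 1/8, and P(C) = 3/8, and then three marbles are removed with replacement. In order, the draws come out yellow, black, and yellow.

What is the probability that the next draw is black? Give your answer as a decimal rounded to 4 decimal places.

0.4417

For each hypothesis, P(data | H) works out to: P(data | bag A) = (4/7)(3/7)(4/7) = 0.13994; P(data | bag B) = (6/7)(1/7)(6/7) = 0.10496; P(data | bag C) = (2/9)(7/9)(2/9) = 0.038409.
Weighting by the prior gives 1/2 · 0.13994 = 0.069971, 1/8 · 0.10496 = 0.01312, 3/8 · 0.038409 = 0.014403; with total 0.097494.
Normalising, the posterior is P(bag A | data) = 0.7177, P(bag B | data) = 0.13457, P(bag C | data) = 0.14774.
So P(black next | data) = Σ P(black next | H) P(H | data) = (3/7)(0.7177) + (1/7)(0.13457) + (7/9)(0.14774) = 0.44171.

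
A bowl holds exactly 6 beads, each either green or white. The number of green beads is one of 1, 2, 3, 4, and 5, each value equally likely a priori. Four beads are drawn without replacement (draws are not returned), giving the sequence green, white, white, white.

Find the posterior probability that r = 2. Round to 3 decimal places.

0.381

Compute the likelihood of the observed sequence for each case: P(data | r = 1) = (1/6)(5/5)(4/4)(3/3) = 1/6; P(data | r = 2) = (2/6)(4/5)(3/4)(2/3) = 2/15; P(data | r = 3) = (3/6)(3/5)(2/4)(1/3) = 1/20; P(data | r = 4) = (4/6)(2/5)(1/4)(0/3) = 0; P(data | r = 5) = (5/6)(1/5)(0/4) = 0.
Multiplying each by its prior: 1/5 · 1/6 = 1/30, 1/5 · 2/15 = 2/75, 1/5 · 1/20 = 1/100, 1/5 · 0 = 0, 1/5 · 0 = 0; summing to 7/100.
So P(r = 2 | data) = (2/75) / (7/100) = 8/21.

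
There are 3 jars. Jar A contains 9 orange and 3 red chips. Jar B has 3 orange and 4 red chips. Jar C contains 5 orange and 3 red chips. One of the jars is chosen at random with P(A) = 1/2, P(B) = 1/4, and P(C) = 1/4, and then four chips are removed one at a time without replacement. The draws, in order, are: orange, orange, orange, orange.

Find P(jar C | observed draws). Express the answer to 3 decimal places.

0.123

The likelihood of the observed sequence under each hypothesis: P(data | jar A) = (9/12)(8/11)(7/10)(6/9) = 0.25455; P(data | jar B) = (3/7)(2/6)(1/5)(0/4) = 0; P(data | jar C) = (5/8)(4/7)(3/6)(2/5) = 0.071429.
The prior-weighted likelihoods are 1/2 · 0.25455 = 0.12727, 1/4 · 0 = 0, 1/4 · 0.071429 = 0.017857; these sum to 0.14513.
By Bayes' rule, P(jar C | data) = (0.017857) / (0.14513) = 0.12304.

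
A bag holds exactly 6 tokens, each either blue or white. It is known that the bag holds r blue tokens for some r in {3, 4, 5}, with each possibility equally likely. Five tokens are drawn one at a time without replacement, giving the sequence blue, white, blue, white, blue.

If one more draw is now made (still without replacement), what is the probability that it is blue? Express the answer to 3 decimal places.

Under each hypothesis, the probability of the observed sequence is: P(data | r = 3) = (3/6)(3/5)(2/4)(2/3)(1/2) = 1/20; P(data | r = 4) = (4/6)(2/5)(3/4)(1/3)(2/2) = 1/15; P(data | r = 5) = (5/6)(1/5)(4/4)(0/3) = 0.
The prior-weighted likelihoods are 1/3 · 1/20 = 1/60, 1/3 · 1/15 = 1/45, 1/3 · 0 = 0; these sum to 7/180.
Dividing through by the total gives posterior P(r = 3 | data) = 3/7, P(r = 4 | data) = 4/7, P(r = 5 | data) = 0.
So P(blue next | data) = Σ P(blue next | H) P(H | data) = (0)(3/7) + (1)(4/7) = 4/7.

0.571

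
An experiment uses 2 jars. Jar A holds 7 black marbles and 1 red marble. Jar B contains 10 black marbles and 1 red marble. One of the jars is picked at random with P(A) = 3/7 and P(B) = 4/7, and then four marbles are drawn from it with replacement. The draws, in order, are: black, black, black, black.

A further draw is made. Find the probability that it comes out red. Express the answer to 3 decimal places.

For each hypothesis, P(data | H) works out to: P(data | jar A) = (7/8)(7/8)(7/8)(7/8) = 0.58618; P(data | jar B) = (10/11)(10/11)(10/11)(10/11) = 0.68301.
The prior-weighted likelihoods are 3/7 · 0.58618 = 0.25122, 4/7 · 0.68301 = 0.39029; summing to 0.64151.
The posterior is then P(jar A | data) = 0.39161, P(jar B | data) = 0.60839.
Averaging over the posterior, P(red next | data) = (1/8)(0.39161) + (1/11)(0.60839) = 0.10426.

0.104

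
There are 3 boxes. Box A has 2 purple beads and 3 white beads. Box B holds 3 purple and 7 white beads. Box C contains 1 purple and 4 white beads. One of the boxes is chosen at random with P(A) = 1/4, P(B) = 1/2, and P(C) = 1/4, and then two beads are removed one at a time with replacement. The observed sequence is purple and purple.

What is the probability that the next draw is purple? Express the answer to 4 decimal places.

0.3316

The likelihood of the observed sequence under each hypothesis: P(data | box A) = (2/5)(2/5) = 4/25; P(data | box B) = (3/10)(3/10) = 9/100; P(data | box C) = (1/5)(1/5) = 1/25.
The prior-weighted likelihoods are 1/4 · 4/25 = 1/25, 1/2 · 9/100 = 9/200, 1/4 · 1/25 = 1/100; these sum to 19/200.
Normalising, the posterior is P(box A | data) = 8/19, P(box B | data) = 9/19, P(box C | data) = 2/19.
Averaging over the posterior, P(purple next | data) = (2/5)(8/19) + (3/10)(9/19) + (1/5)(2/19) = 63/190.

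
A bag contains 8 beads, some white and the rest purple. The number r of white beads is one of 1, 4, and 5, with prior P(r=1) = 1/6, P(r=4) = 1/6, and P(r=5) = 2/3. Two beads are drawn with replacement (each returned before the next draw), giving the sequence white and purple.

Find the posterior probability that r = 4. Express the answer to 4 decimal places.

0.1928

For each hypothesis, P(data | H) works out to: P(data | r = 1) = (1/8)(7/8) = 7/64; P(data | r = 4) = (4/8)(4/8) = 1/4; P(data | r = 5) = (5/8)(3/8) = 15/64.
The prior-weighted likelihoods are 1/6 · 7/64 = 7/384, 1/6 · 1/4 = 1/24, 2/3 · 15/64 = 5/32; with total 83/384.
Hence P(r = 4 | data) = (1/24) / (83/384) = 16/83.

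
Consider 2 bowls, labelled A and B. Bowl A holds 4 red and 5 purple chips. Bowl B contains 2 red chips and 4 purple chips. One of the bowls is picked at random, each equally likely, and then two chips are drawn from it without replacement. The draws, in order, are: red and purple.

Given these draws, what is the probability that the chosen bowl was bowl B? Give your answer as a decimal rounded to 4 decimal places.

0.4898

Compute the likelihood of the observed sequence for each case: P(data | bowl A) = (4/9)(5/8) = 5/18; P(data | bowl B) = (2/6)(4/5) = 4/15.
The prior-weighted likelihoods are 1/2 · 5/18 = 5/36, 1/2 · 4/15 = 2/15; with total 49/180.
So P(bowl B | data) = (2/15) / (49/180) = 24/49.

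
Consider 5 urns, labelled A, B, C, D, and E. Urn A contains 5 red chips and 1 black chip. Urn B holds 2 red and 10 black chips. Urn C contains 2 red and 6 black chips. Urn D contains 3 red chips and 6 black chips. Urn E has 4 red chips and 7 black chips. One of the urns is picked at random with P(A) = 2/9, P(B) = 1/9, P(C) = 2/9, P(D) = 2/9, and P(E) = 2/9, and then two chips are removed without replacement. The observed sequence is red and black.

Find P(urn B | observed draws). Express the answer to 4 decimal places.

For each hypothesis, P(data | H) works out to: P(data | urn A) = (5/6)(1/5) = 0.16667; P(data | urn B) = (2/12)(10/11) = 0.15152; P(data | urn C) = (2/8)(6/7) = 0.21429; P(data | urn D) = (3/9)(6/8) = 0.25; P(data | urn E) = (4/11)(7/10) = 0.25455.
The prior-weighted likelihoods are 2/9 · 0.16667 = 0.037037, 1/9 · 0.15152 = 0.016835, 2/9 · 0.21429 = 0.047619, 2/9 · 0.25 = 0.055556, 2/9 · 0.25455 = 0.056566; summing to 0.21361.
Hence P(urn B | data) = (0.016835) / (0.21361) = 0.078811.

0.0788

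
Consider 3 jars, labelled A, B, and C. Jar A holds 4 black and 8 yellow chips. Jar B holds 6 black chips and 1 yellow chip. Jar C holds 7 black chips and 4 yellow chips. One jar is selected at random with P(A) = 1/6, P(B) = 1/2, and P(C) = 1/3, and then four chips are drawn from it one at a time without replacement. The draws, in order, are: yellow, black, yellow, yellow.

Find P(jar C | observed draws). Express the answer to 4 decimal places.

0.2727

Compute the likelihood of the observed sequence for each case: P(data | jar A) = (8/12)(4/11)(7/10)(6/9) = 0.11313; P(data | jar B) = (1/7)(6/6)(0/5) = 0; P(data | jar C) = (4/11)(7/10)(3/9)(2/8) = 0.021212.
The prior-weighted likelihoods are 1/6 · 0.11313 = 0.018855, 1/2 · 0 = 0, 1/3 · 0.021212 = 0.0070707; summing to 0.025926.
By Bayes' rule, P(jar C | data) = (0.0070707) / (0.025926) = 0.27273.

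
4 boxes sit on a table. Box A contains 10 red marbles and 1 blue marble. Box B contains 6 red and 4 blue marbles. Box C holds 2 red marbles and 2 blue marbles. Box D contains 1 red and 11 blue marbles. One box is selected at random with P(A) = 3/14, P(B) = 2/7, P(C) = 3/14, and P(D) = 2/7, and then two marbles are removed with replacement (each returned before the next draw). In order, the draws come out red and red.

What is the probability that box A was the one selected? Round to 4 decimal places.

Under each hypothesis, the probability of the observed sequence is: P(data | box A) = (10/11)(10/11) = 0.82645; P(data | box B) = (6/10)(6/10) = 0.36; P(data | box C) = (2/4)(2/4) = 0.25; P(data | box D) = (1/12)(1/12) = 0.0069444.
The prior-weighted likelihoods are 3/14 · 0.82645 = 0.1771, 2/7 · 0.36 = 0.10286, 3/14 · 0.25 = 0.053571, 2/7 · 0.0069444 = 0.0019841; summing to 0.33551.
By Bayes' rule, P(box A | data) = (0.1771) / (0.33551) = 0.52784.

0.5278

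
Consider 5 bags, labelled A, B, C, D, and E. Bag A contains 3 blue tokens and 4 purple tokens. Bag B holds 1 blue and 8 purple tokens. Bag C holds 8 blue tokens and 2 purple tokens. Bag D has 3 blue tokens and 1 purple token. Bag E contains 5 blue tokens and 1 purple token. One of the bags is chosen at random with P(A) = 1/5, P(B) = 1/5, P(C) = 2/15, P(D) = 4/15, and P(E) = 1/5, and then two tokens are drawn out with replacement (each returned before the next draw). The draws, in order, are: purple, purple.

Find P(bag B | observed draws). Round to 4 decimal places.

0.6299

Under each hypothesis, the probability of the observed sequence is: P(data | bag A) = (4/7)(4/7) = 0.32653; P(data | bag B) = (8/9)(8/9) = 0.79012; P(data | bag C) = (2/10)(2/10) = 0.04; P(data | bag D) = (1/4)(1/4) = 0.0625; P(data | bag E) = (1/6)(1/6) = 0.027778.
Multiplying each by its prior: 1/5 · 0.32653 = 0.065306, 1/5 · 0.79012 = 0.15802, 2/15 · 0.04 = 0.0053333, 4/15 · 0.0625 = 0.016667, 1/5 · 0.027778 = 0.0055556; with total 0.25089.
By Bayes' rule, P(bag B | data) = (0.15802) / (0.25089) = 0.62987.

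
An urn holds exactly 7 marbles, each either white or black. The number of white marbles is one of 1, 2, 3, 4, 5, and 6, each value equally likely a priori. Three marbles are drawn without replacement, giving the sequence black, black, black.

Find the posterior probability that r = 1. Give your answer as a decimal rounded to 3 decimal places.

For each hypothesis, P(data | H) works out to: P(data | r = 1) = (6/7)(5/6)(4/5) = 4/7; P(data | r = 2) = (5/7)(4/6)(3/5) = 2/7; P(data | r = 3) = (4/7)(3/6)(2/5) = 4/35; P(data | r = 4) = (3/7)(2/6)(1/5) = 1/35; P(data | r = 5) = (2/7)(1/6)(0/5) = 0; P(data | r = 6) = (1/7)(0/6) = 0.
The prior-weighted likelihoods are 1/6 · 4/7 = 2/21, 1/6 · 2/7 = 1/21, 1/6 · 4/35 = 2/105, 1/6 · 1/35 = 1/210, 1/6 · 0 = 0, 1/6 · 0 = 0; summing to 1/6.
So P(r = 1 | data) = (2/21) / (1/6) = 4/7.

0.571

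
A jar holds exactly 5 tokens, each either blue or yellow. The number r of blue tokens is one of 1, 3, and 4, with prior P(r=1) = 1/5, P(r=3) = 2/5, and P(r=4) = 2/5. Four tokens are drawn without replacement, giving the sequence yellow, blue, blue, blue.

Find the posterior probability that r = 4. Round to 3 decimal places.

0.667

Under each hypothesis, the probability of the observed sequence is: P(data | r = 1) = (4/5)(1/4)(0/3) = 0; P(data | r = 3) = (2/5)(3/4)(2/3)(1/2) = 1/10; P(data | r = 4) = (1/5)(4/4)(3/3)(2/2) = 1/5.
The prior-weighted likelihoods are 1/5 · 0 = 0, 2/5 · 1/10 = 1/25, 2/5 · 1/5 = 2/25; with total 3/25.
Hence P(r = 4 | data) = (2/25) / (3/25) = 2/3.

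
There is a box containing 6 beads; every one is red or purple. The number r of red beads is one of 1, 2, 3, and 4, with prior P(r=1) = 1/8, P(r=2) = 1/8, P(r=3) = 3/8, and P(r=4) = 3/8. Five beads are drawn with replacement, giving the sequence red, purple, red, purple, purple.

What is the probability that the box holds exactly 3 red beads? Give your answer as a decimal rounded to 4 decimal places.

The likelihood of the observed sequence under each hypothesis: P(data | r = 1) = (1/6)(5/6)(1/6)(5/6)(5/6) = 0.016075; P(data | r = 2) = (2/6)(4/6)(2/6)(4/6)(4/6) = 0.032922; P(data | r = 3) = (3/6)(3/6)(3/6)(3/6)(3/6) = 0.03125; P(data | r = 4) = (4/6)(2/6)(4/6)(2/6)(2/6) = 0.016461.
Multiplying each by its prior: 1/8 · 0.016075 = 0.0020094, 1/8 · 0.032922 = 0.0041152, 3/8 · 0.03125 = 0.011719, 3/8 · 0.016461 = 0.0061728; with total 0.024016.
Hence P(r = 3 | data) = (0.011719) / (0.024016) = 0.48795.

0.4880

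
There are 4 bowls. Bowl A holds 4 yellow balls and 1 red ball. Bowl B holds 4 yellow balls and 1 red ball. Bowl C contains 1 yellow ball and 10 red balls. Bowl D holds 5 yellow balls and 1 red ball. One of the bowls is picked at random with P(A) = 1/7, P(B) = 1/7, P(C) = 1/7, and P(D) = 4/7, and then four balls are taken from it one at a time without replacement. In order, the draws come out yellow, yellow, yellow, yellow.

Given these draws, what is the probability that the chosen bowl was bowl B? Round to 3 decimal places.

Compute the likelihood of the observed sequence for each case: P(data | bowl A) = (4/5)(3/4)(2/3)(1/2) = 1/5; P(data | bowl B) = (4/5)(3/4)(2/3)(1/2) = 1/5; P(data | bowl C) = (1/11)(0/10) = 0; P(data | bowl D) = (5/6)(4/5)(3/4)(2/3) = 1/3.
The prior-weighted likelihoods are 1/7 · 1/5 = 1/35, 1/7 · 1/5 = 1/35, 1/7 · 0 = 0, 4/7 · 1/3 = 4/21; summing to 26/105.
Therefore the posterior P(bowl B | data) = (1/35) / (26/105) = 3/26.

0.115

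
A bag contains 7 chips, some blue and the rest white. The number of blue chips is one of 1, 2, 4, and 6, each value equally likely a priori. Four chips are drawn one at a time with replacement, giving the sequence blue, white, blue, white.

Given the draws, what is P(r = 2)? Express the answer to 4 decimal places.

For each hypothesis, P(data | H) works out to: P(data | r = 1) = (1/7)(6/7)(1/7)(6/7) = 0.014994; P(data | r = 2) = (2/7)(5/7)(2/7)(5/7) = 0.041649; P(data | r = 4) = (4/7)(3/7)(4/7)(3/7) = 0.059975; P(data | r = 6) = (6/7)(1/7)(6/7)(1/7) = 0.014994.
Multiplying each by its prior: 1/4 · 0.014994 = 0.0037484, 1/4 · 0.041649 = 0.010412, 1/4 · 0.059975 = 0.014994, 1/4 · 0.014994 = 0.0037484; these sum to 0.032903.
By Bayes' rule, P(r = 2 | data) = (0.010412) / (0.032903) = 0.31646.

0.3165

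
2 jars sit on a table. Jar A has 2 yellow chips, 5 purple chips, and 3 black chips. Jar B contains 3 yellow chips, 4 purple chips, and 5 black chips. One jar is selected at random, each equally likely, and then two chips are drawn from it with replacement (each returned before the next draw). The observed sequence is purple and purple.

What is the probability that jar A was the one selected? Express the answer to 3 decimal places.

0.692

Under each hypothesis, the probability of the observed sequence is: P(data | jar A) = (5/10)(5/10) = 1/4; P(data | jar B) = (4/12)(4/12) = 1/9.
The prior-weighted likelihoods are 1/2 · 1/4 = 1/8, 1/2 · 1/9 = 1/18; with total 13/72.
Therefore the posterior P(jar A | data) = (1/8) / (13/72) = 9/13.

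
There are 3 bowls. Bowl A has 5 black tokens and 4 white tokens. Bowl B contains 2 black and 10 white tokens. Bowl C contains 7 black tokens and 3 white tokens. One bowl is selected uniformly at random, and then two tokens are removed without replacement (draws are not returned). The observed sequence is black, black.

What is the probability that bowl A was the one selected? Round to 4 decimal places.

Under each hypothesis, the probability of the observed sequence is: P(data | bowl A) = (5/9)(4/8) = 0.27778; P(data | bowl B) = (2/12)(1/11) = 0.015152; P(data | bowl C) = (7/10)(6/9) = 0.46667.
Multiplying each by its prior: 1/3 · 0.27778 = 0.092593, 1/3 · 0.015152 = 0.0050505, 1/3 · 0.46667 = 0.15556; with total 0.2532.
Hence P(bowl A | data) = (0.092593) / (0.2532) = 0.36569.

0.3657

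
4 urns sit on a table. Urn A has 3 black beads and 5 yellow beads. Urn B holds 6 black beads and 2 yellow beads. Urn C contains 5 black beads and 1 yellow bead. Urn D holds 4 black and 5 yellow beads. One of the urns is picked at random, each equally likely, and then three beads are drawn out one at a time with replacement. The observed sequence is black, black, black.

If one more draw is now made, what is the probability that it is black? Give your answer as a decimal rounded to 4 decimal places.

Compute the likelihood of the observed sequence for each case: P(data | urn A) = (3/8)(3/8)(3/8) = 0.052734; P(data | urn B) = (6/8)(6/8)(6/8) = 0.42188; P(data | urn C) = (5/6)(5/6)(5/6) = 0.5787; P(data | urn D) = (4/9)(4/9)(4/9) = 0.087791.
Weighting by the prior gives 1/4 · 0.052734 = 0.013184, 1/4 · 0.42188 = 0.10547, 1/4 · 0.5787 = 0.14468, 1/4 · 0.087791 = 0.021948; summing to 0.28528.
Dividing through by the total gives posterior P(urn A | data) = 0.046213, P(urn B | data) = 0.36971, P(urn C | data) = 0.50714, P(urn D | data) = 0.076936.
Averaging over the posterior, P(black next | data) = (3/8)(0.046213) + (3/4)(0.36971) + (5/6)(0.50714) + (4/9)(0.076936) = 0.75142.

0.7514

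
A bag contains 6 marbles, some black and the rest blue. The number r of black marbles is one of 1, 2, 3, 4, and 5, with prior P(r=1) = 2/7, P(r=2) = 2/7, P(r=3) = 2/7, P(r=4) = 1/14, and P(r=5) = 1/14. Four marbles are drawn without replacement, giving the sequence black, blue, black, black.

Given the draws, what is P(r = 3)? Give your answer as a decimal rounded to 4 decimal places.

0.4000

Under each hypothesis, the probability of the observed sequence is: P(data | r = 1) = (1/6)(5/5)(0/4) = 0; P(data | r = 2) = (2/6)(4/5)(1/4)(0/3) = 0; P(data | r = 3) = (3/6)(3/5)(2/4)(1/3) = 1/20; P(data | r = 4) = (4/6)(2/5)(3/4)(2/3) = 2/15; P(data | r = 5) = (5/6)(1/5)(4/4)(3/3) = 1/6.
Weighting by the prior gives 2/7 · 0 = 0, 2/7 · 0 = 0, 2/7 · 1/20 = 1/70, 1/14 · 2/15 = 1/105, 1/14 · 1/6 = 1/84; summing to 1/28.
So P(r = 3 | data) = (1/70) / (1/28) = 2/5.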